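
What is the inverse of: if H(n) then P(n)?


The inverse of (P → Q) is (¬P → ¬Q). It is equivalent to the converse, not to the original.
Here P = 'H(n)' and Q = 'P(n)'.

If not (H(n)), then not (P(n)).


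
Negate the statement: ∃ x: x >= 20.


¬(∀ x: φ) = ∃ x: ¬φ, and ¬(∃ x: φ) = ∀ x: ¬φ.
Apply to the existential statement.

∀ x: ¬(x >= 20)


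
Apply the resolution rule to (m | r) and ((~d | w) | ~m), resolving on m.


The clauses contain complementary literals m and ~m.
Resolution eliminates this pair and disjoins the remaining literals (merging duplicates).

((r | w) | ~d)


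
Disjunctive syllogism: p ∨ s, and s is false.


Disjunctive syllogism: from (P ∨ Q) and ¬P, infer Q.
One disjunct, 's', is ruled out; the other must hold.

p


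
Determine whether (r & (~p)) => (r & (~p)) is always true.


Build the truth table over {p, r}:
p | r | φ
---------
False | False | True
True | False | True
False | True | True
True | True | True
Every row evaluates to true.

Yes, it is a tautology.


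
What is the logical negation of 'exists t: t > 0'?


¬(forall x: φ) = exists x: ¬φ, and ¬(exists x: φ) = forall x: ¬φ.
Apply to the existential statement.

forall t: ~(t > 0)


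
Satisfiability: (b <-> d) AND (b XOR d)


Check all 4 assignments over {b, d}:
b | d | φ
---------
F | F | F
T | F | F
F | T | F
T | T | F
No assignment makes the formula true.

Unsatisfiable.


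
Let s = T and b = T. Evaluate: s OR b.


Disjunction is false only when both operands are false.
Substitute: s=T, b=T.
T OR T evaluates to T.

T


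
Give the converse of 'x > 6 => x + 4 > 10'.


The converse of (P → Q) is (Q → P). It is not in general equivalent to the original.
Here P = 'x > 6' and Q = 'x + 4 > 10'.

If x + 4 > 10, then x > 6.


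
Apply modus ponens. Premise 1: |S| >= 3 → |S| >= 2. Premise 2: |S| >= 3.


Modus ponens: from (P → Q) and P, infer Q.
P = '|S| >= 3' is asserted, and P → Q holds, so Q follows.

|S| >= 2.


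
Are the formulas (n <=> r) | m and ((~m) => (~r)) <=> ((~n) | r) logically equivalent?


Compare truth tables:
m | n | r | φ | ψ
-----------------
False | False | False | True | True
True | False | False | True | True
False | True | False | False | False
True | True | False | True | False
False | False | True | False | False
True | False | True | True | True
False | True | True | True | False
True | True | True | True | True
They differ at row 4 (m=True, n=True, r=False): φ=True but ψ=False.

No, they are not logically equivalent.


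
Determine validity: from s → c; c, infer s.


This is affirming the consequent (fallacy). There exist truth assignments where the premises are all true but the conclusion is false.

Invalid.


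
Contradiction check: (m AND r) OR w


Truth table over {m, r, w}:
m | r | w | φ
-------------
F | F | F | F
T | F | F | F
F | T | F | F
T | T | F | T
F | F | T | T
T | F | T | T
F | T | T | T
T | T | T | T
Satisfying assignment at row 4: m=T, r=T, w=F gives T.

No, it is not a contradiction.


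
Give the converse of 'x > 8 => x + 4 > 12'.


The converse of (P → Q) is (Q → P). It is not in general equivalent to the original.
Here P = 'x > 8' and Q = 'x + 4 > 12'.

If x + 4 > 12, then x > 8.


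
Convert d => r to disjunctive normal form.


Step 1: Rewrite d → r as ¬d ∨ r.

(~d) | r


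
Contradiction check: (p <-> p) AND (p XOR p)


Truth table over {p}:
p | φ
-----
F | F
T | F
Every row is false.

Yes, it is a contradiction.


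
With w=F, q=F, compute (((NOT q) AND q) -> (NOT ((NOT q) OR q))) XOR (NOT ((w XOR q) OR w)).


Substitute w=F, q=F:
NOT q = T
(NOT q) AND q = T AND F = F
NOT q = T
(NOT q) OR q = T OR F = T
NOT ((NOT q) OR q) = F
((NOT q) AND q) -> (NOT ((NOT q) OR q)) = F -> F = T
w XOR q = F XOR F = F
(w XOR q) OR w = F OR F = F
NOT ((w XOR q) OR w) = T
(((NOT q) AND q) -> (NOT ((NOT q) OR q))) XOR (NOT ((w XOR q) OR w)) = T XOR T = F

F


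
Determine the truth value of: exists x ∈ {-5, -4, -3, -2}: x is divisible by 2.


Evaluate the predicate on each element: -5:False, -4:True, -3:False, -2:True.
Witness x = -4 satisfies the predicate.

True


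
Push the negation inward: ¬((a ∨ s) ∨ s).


De Morgan: the negation of a disjunction is the conjunction of the negations.
Distribute ¬ across ∨, flipping it to ∧, and negate each literal.

((¬a) ∧ (¬s)) ∧ (¬s)


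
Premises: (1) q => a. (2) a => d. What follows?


Hypothetical syllogism: from (P → Q) and (Q → R), infer (P → R).
Chain the two implications through the shared middle term 'a'.

q => d


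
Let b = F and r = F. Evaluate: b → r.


Implication is false only when antecedent is true and consequent is false.
Substitute: b=F, r=F.
F → F evaluates to T.

T


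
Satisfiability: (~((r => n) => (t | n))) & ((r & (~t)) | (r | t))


Check all 8 assignments over {n, r, t}:
n | r | t | φ
-------------
False | False | False | False
True | False | False | False
False | True | False | False
True | True | False | False
False | False | True | False
True | False | True | False
False | True | True | False
True | True | True | False
No assignment makes the formula true.

Unsatisfiable.


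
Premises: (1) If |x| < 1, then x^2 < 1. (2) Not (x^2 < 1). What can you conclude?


Modus tollens: from (P → Q) and ¬Q, infer ¬P.
Q = 'x^2 < 1' is denied; since P → Q, P must also fail.

Not (|x| < 1).


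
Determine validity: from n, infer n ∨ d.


This matches the form of disjunction introduction: the conclusion follows in every model of the premises.

Valid.


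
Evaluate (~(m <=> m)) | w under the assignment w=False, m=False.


Substitute w=False, m=False:
m <=> m = False <=> False = True
~(m <=> m) = False
(~(m <=> m)) | w = False | False = False

False


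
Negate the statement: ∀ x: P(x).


¬(∀ x: φ) = ∃ x: ¬φ, and ¬(∃ x: φ) = ∀ x: ¬φ.
Apply to the universal statement.

∃ x: ¬(P(x))


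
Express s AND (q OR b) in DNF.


Step 1: Distribute ∧ over ∨: s ∧ (q ∨ b) = (s ∧ q) ∨ (s ∧ b).

(s AND q) OR (s AND b)


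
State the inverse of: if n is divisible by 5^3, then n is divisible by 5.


The inverse of (P → Q) is (¬P → ¬Q). It is equivalent to the converse, not to the original.
Here P = 'n is divisible by 5^3' and Q = 'n is divisible by 5'.

If not (n is divisible by 5^3), then not (n is divisible by 5).


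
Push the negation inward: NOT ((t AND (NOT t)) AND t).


De Morgan: the negation of a conjunction is the disjunction of the negations.
Distribute NOT across AND, flipping it to OR, and negate each literal.

((NOT t) OR t) OR (NOT t)


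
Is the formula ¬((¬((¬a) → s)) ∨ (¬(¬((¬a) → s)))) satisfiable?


Check all 4 assignments over {a, s}:
a | s | φ
---------
F | F | F
T | F | F
F | T | F
T | T | F
No assignment makes the formula true.

Unsatisfiable.


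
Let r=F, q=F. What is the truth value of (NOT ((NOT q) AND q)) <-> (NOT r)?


Substitute r=F, q=F:
NOT q = T
(NOT q) AND q = T AND F = F
NOT ((NOT q) AND q) = T
NOT r = T
(NOT ((NOT q) AND q)) <-> (NOT r) = T <-> T = T

T


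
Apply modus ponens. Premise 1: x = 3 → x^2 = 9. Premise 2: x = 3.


Modus ponens: from (P → Q) and P, infer Q.
P = 'x = 3' is asserted, and P → Q holds, so Q follows.

x^2 = 9.


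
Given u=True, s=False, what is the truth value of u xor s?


Exclusive or is true when exactly one operand is true.
Substitute: u=True, s=False.
True xor False evaluates to True.

True


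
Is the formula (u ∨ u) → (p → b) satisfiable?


Search for a satisfying assignment over {b, p, u}.
Try b=F, p=F, u=F: the formula evaluates to T.
A satisfying assignment exists.

Satisfiable.


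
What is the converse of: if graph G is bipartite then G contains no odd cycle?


The converse of (P → Q) is (Q → P). It is not in general equivalent to the original.
Here P = 'graph G is bipartite' and Q = 'G contains no odd cycle'.

If G contains no odd cycle, then graph G is bipartite.


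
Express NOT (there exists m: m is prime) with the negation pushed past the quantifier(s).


¬(for all x: φ) = there exists x: ¬φ, and ¬(there exists x: φ) = for all x: ¬φ.
Apply to the existential statement.

for all m: NOT(m is prime)


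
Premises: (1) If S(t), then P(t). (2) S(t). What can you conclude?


Modus ponens: from (P → Q) and P, infer Q.
P = 'S(t)' is asserted, and P → Q holds, so Q follows.

P(t).


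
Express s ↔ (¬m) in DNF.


Step 1: s ↔ (¬m) is true exactly when both agree: (s ∧ (¬m)) ∨ (¬s ∧ ¬(¬m)).
Step 2: Eliminate any double negations (¬¬X = X).

(s ∧ (¬m)) ∨ ((¬s) ∧ m)


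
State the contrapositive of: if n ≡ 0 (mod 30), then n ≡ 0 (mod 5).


The contrapositive of (P → Q) is (¬Q → ¬P); it is logically equivalent to the original.
Here P = 'n ≡ 0 (mod 30)' and Q = 'n ≡ 0 (mod 5)'.

If not (n ≡ 0 (mod 5)), then not (n ≡ 0 (mod 30)).


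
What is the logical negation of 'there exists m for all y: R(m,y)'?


Negation flips each quantifier (∀↔∃) and negates the inner predicate.
¬(there exists m for all y: φ) = for all m there exists y: ¬φ.

for all m there exists y: NOT(R(m,y))


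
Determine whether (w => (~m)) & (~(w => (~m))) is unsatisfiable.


Truth table over {m, w}:
m | w | φ
---------
False | False | False
True | False | False
False | True | False
True | True | False
Every row is false.

Yes, it is a contradiction.


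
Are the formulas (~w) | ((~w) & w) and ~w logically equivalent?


Compare truth tables:
w | φ | ψ
---------
False | True | True
True | False | False
The columns φ and ψ agree on every row.

Yes, they are logically equivalent.


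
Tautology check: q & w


Build the truth table over {q, w}:
q | w | φ
---------
False | False | False
True | False | False
False | True | False
True | True | True
Counterexample at row 1: with q=False, w=False, the formula is False.

No, it is not a tautology.


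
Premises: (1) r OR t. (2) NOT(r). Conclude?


Disjunctive syllogism: from (P ∨ Q) and ¬P, infer Q.
One disjunct, 'r', is ruled out; the other must hold.

t


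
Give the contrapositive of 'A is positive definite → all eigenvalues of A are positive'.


The contrapositive of (P → Q) is (¬Q → ¬P); it is logically equivalent to the original.
Here P = 'A is positive definite' and Q = 'all eigenvalues of A are positive'.

If not (all eigenvalues of A are positive), then not (A is positive definite).


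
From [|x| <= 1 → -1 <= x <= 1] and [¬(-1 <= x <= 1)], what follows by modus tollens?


Modus tollens: from (P → Q) and ¬Q, infer ¬P.
Q = '-1 <= x <= 1' is denied; since P → Q, P must also fail.

Not (|x| <= 1).


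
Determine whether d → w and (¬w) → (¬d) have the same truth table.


Compare truth tables:
d | w | φ | ψ
-------------
F | F | T | T
T | F | F | F
F | T | T | T
T | T | T | T
The columns φ and ψ agree on every row.

Yes, they are logically equivalent.


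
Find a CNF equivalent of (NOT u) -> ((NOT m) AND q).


Step 1: Rewrite (¬u) → ((¬m) ∧ q) as ¬(¬u) ∨ ((¬m) ∧ q).
Step 2: Distribute ∨ over ∧.
Step 3: Eliminate any double negations (¬¬X = X).

(u OR (NOT m)) AND (u OR q)


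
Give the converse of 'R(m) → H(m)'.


The converse of (P → Q) is (Q → P). It is not in general equivalent to the original.
Here P = 'R(m)' and Q = 'H(m)'.

If H(m), then R(m).


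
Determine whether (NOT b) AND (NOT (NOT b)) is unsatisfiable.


Truth table over {b}:
b | φ
-----
F | F
T | F
Every row is false.

Yes, it is a contradiction.


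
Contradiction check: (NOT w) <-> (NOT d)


Truth table over {d, w}:
d | w | φ
---------
F | F | T
T | F | F
F | T | F
T | T | T
Satisfying assignment at row 1: d=F, w=F gives T.

No, it is not a contradiction.


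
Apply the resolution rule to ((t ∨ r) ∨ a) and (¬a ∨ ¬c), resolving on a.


The clauses contain complementary literals a and ¬a.
Resolution eliminates this pair and disjoins the remaining literals (merging duplicates).

((t ∨ r) ∨ ¬c)


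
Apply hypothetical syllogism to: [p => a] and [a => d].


Hypothetical syllogism: from (P → Q) and (Q → R), infer (P → R).
Chain the two implications through the shared middle term 'a'.

p => d


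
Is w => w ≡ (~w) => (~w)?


Compare truth tables:
w | φ | ψ
---------
False | True | True
True | True | True
The columns φ and ψ agree on every row.

Yes, they are logically equivalent.


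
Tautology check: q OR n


Build the truth table over {n, q}:
n | q | φ
---------
F | F | F
T | F | T
F | T | T
T | T | T
Counterexample at row 1: with n=F, q=F, the formula is F.

No, it is not a tautology.


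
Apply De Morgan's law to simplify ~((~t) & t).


De Morgan: the negation of a conjunction is the disjunction of the negations.
Distribute ~ across &, flipping it to |, and negate each literal.

t | (~t)


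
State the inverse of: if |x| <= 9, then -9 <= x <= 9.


The inverse of (P → Q) is (¬P → ¬Q). It is equivalent to the converse, not to the original.
Here P = '|x| <= 9' and Q = '-9 <= x <= 9'.

If not (|x| <= 9), then not (-9 <= x <= 9).


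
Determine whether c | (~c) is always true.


Build the truth table over {c}:
c | φ
-----
False | True
True | True
Every row evaluates to true.

Yes, it is a tautology.


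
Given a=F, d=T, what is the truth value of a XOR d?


Exclusive or is true when exactly one operand is true.
Substitute: a=F, d=T.
F XOR T evaluates to T.

T


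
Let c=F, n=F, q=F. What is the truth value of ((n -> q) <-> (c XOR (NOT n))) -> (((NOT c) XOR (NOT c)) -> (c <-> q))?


Substitute c=F, n=F, q=F:
n -> q = F -> F = T
NOT n = T
c XOR (NOT n) = F XOR T = T
(n -> q) <-> (c XOR (NOT n)) = T <-> T = T
NOT c = T
NOT c = T
(NOT c) XOR (NOT c) = T XOR T = F
c <-> q = F <-> F = T
((NOT c) XOR (NOT c)) -> (c <-> q) = F -> T = T
((n -> q) <-> (c XOR (NOT n))) -> (((NOT c) XOR (NOT c)) -> (c <-> q)) = T -> T = T

T


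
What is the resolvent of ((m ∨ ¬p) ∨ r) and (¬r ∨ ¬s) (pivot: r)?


The clauses contain complementary literals r and ¬r.
Resolution eliminates this pair and disjoins the remaining literals (merging duplicates).

((¬p ∨ m) ∨ ¬s)


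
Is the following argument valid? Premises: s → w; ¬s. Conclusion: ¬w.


This is denying the antecedent (fallacy). There exist truth assignments where the premises are all true but the conclusion is false.

Invalid.


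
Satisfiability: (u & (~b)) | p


Search for a satisfying assignment over {b, p, u}.
Try b=False, p=True, u=False: the formula evaluates to True.
A satisfying assignment exists.

Satisfiable.


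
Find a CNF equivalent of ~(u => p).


Step 1: Rewrite u → p as ¬u ∨ p.
Step 2: Negate: ¬(¬u ∨ p) = u ∧ ¬p (De Morgan + double negation).

u & (~p)


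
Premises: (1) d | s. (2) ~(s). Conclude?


Disjunctive syllogism: from (P ∨ Q) and ¬P, infer Q.
One disjunct, 's', is ruled out; the other must hold.

d


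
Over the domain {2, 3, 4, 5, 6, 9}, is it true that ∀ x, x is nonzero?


Evaluate the predicate on each element: 2:T, 3:T, 4:T, 5:T, 6:T, 9:T.
Every element satisfies the predicate.

T


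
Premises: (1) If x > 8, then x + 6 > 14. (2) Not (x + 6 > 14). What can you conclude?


Modus tollens: from (P → Q) and ¬Q, infer ¬P.
Q = 'x + 6 > 14' is denied; since P → Q, P must also fail.

Not (x > 8).


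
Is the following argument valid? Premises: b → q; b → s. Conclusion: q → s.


This is (no valid rule). There exist truth assignments where the premises are all true but the conclusion is false.

Invalid.


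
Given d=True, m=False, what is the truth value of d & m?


Conjunction is true only when both operands are true.
Substitute: d=True, m=False.
True & False evaluates to False.

False


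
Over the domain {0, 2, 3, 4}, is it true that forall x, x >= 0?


Evaluate the predicate on each element: 0:True, 2:True, 3:True, 4:True.
Every element satisfies the predicate.

True


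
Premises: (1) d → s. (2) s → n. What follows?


Hypothetical syllogism: from (P → Q) and (Q → R), infer (P → R).
Chain the two implications through the shared middle term 's'.

d → n


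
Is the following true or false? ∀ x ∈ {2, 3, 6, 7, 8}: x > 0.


Evaluate the predicate on each element: 2:T, 3:T, 6:T, 7:T, 8:T.
Every element satisfies the predicate.

T


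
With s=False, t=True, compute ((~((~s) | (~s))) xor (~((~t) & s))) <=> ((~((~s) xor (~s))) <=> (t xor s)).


Substitute s=False, t=True:
… (earlier sub-steps elided)
(~t) & s = False & False = False
~((~t) & s) = True
(~((~s) | (~s))) xor (~((~t) & s)) = False xor True = True
~s = True
~s = True
(~s) xor (~s) = True xor True = False
~((~s) xor (~s)) = True
t xor s = True xor False = True
(~((~s) xor (~s))) <=> (t xor s) = True <=> True = True
((~((~s) | (~s))) xor (~((~t) & s))) <=> ((~((~s) xor (~s))) <=> (t xor s)) = True <=> True = True

True


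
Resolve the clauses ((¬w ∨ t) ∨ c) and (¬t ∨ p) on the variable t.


The clauses contain complementary literals t and ¬t.
Resolution eliminates this pair and disjoins the remaining literals (merging duplicates).

((¬w ∨ c) ∨ p)


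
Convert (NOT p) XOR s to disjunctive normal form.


Step 1: (¬p) ⊕ s is true exactly when they disagree: ((¬p) ∧ ¬s) ∨ (¬(¬p) ∧ s).
Step 2: Eliminate any double negations (¬¬X = X).

((NOT p) AND (NOT s)) OR (p AND s)


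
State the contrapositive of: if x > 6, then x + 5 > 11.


The contrapositive of (P → Q) is (¬Q → ¬P); it is logically equivalent to the original.
Here P = 'x > 6' and Q = 'x + 5 > 11'.

If not (x + 5 > 11), then not (x > 6).


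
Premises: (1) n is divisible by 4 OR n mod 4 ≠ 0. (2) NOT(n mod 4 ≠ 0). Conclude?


Disjunctive syllogism: from (P ∨ Q) and ¬P, infer Q.
One disjunct, 'n mod 4 ≠ 0', is ruled out; the other must hold.

n is divisible by 4


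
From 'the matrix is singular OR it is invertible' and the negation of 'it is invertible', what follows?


Disjunctive syllogism: from (P ∨ Q) and ¬P, infer Q.
One disjunct, 'it is invertible', is ruled out; the other must hold.

the matrix is singular


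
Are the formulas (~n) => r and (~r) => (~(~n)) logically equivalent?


Compare truth tables:
n | r | φ | ψ
-------------
False | False | False | False
True | False | True | True
False | True | True | True
True | True | True | True
The columns φ and ψ agree on every row.

Yes, they are logically equivalent.


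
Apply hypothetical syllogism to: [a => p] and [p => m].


Hypothetical syllogism: from (P → Q) and (Q → R), infer (P → R).
Chain the two implications through the shared middle term 'p'.

a => m


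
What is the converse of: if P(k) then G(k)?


The converse of (P → Q) is (Q → P). It is not in general equivalent to the original.
Here P = 'P(k)' and Q = 'G(k)'.

If G(k), then P(k).


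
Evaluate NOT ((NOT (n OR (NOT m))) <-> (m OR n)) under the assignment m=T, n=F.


Substitute m=T, n=F:
NOT m = F
n OR (NOT m) = F OR F = F
NOT (n OR (NOT m)) = T
m OR n = T OR F = T
(NOT (n OR (NOT m))) <-> (m OR n) = T <-> T = T
NOT ((NOT (n OR (NOT m))) <-> (m OR n)) = F

F


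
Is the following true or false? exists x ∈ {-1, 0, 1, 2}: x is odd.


Evaluate the predicate on each element: -1:True, 0:False, 1:True, 2:False.
Witness x = -1 satisfies the predicate.

True


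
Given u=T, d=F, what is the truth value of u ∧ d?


Conjunction is true only when both operands are true.
Substitute: u=T, d=F.
T ∧ F evaluates to F.

F


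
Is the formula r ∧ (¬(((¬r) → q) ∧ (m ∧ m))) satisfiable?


Search for a satisfying assignment over {m, q, r}.
Try m=F, q=F, r=T: the formula evaluates to T.
A satisfying assignment exists.

Satisfiable.


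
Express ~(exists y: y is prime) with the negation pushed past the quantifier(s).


¬(forall x: φ) = exists x: ¬φ, and ¬(exists x: φ) = forall x: ¬φ.
Apply to the existential statement.

forall y: ~(y is prime)


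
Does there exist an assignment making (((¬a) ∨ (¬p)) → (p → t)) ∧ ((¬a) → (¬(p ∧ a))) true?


Search for a satisfying assignment over {a, p, t}.
Try a=F, p=F, t=F: the formula evaluates to T.
A satisfying assignment exists.

Satisfiable.


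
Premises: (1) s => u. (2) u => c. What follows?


Hypothetical syllogism: from (P → Q) and (Q → R), infer (P → R).
Chain the two implications through the shared middle term 'u'.

s => c


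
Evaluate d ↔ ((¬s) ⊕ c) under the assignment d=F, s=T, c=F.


Substitute d=F, s=T, c=F:
¬s = F
(¬s) ⊕ c = F ⊕ F = F
d ↔ ((¬s) ⊕ c) = F ↔ F = T

T


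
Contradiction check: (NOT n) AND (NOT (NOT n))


Truth table over {n}:
n | φ
-----
F | F
T | F
Every row is false.

Yes, it is a contradiction.


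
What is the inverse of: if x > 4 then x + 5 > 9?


The inverse of (P → Q) is (¬P → ¬Q). It is equivalent to the converse, not to the original.
Here P = 'x > 4' and Q = 'x + 5 > 9'.

If not (x > 4), then not (x + 5 > 9).


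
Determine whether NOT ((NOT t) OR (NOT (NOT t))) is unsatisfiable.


Truth table over {t}:
t | φ
-----
F | F
T | F
Every row is false.

Yes, it is a contradiction.


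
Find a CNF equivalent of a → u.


Step 1: Rewrite a → u as ¬a ∨ u.

(¬a) ∨ u


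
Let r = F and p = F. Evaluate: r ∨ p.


Disjunction is false only when both operands are false.
Substitute: r=F, p=F.
F ∨ F evaluates to F.

F


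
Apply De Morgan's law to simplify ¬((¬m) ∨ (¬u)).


De Morgan: the negation of a disjunction is the conjunction of the negations.
Distribute ¬ across ∨, flipping it to ∧, and negate each literal.

m ∧ u


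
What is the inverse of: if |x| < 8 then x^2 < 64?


The inverse of (P → Q) is (¬P → ¬Q). It is equivalent to the converse, not to the original.
Here P = '|x| < 8' and Q = 'x^2 < 64'.

If not (|x| < 8), then not (x^2 < 64).


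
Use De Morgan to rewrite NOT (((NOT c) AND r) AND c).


De Morgan: the negation of a conjunction is the disjunction of the negations.
Distribute NOT across AND, flipping it to OR, and negate each literal.

(c OR (NOT r)) OR (NOT c)


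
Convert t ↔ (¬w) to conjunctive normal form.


Step 1: Rewrite t ↔ (¬w) as (t → (¬w)) ∧ ((¬w) → t).
Step 2: Rewrite each implication as a disjunction.
Step 3: Eliminate any double negations (¬¬X = X).

((¬t) ∨ (¬w)) ∧ (w ∨ t)


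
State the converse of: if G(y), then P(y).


The converse of (P → Q) is (Q → P). It is not in general equivalent to the original.
Here P = 'G(y)' and Q = 'P(y)'.

If P(y), then G(y).


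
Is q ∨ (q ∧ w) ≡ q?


Compare truth tables:
q | w | φ | ψ
-------------
F | F | F | F
T | F | T | T
F | T | F | F
T | T | T | T
The columns φ and ψ agree on every row.

Yes, they are logically equivalent.


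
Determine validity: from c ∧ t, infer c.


This matches the form of conjunction elimination: the conclusion follows in every model of the premises.

Valid.


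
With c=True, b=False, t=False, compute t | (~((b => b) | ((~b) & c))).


Substitute c=True, b=False, t=False:
b => b = False => False = True
~b = True
(~b) & c = True & True = True
(b => b) | ((~b) & c) = True | True = True
~((b => b) | ((~b) & c)) = False
t | (~((b => b) | ((~b) & c))) = False | False = False

False


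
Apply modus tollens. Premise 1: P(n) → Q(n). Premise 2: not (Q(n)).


Modus tollens: from (P → Q) and ¬Q, infer ¬P.
Q = 'Q(n)' is denied; since P → Q, P must also fail.

Not (P(n)).


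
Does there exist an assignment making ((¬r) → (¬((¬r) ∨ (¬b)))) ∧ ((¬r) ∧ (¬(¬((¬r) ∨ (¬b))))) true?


Check all 4 assignments over {b, r}:
b | r | φ
---------
F | F | F
T | F | F
F | T | F
T | T | F
No assignment makes the formula true.

Unsatisfiable.


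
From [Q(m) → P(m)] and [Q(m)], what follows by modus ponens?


Modus ponens: from (P → Q) and P, infer Q.
P = 'Q(m)' is asserted, and P → Q holds, so Q follows.

P(m).


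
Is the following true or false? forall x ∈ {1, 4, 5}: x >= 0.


Evaluate the predicate on each element: 1:True, 4:True, 5:True.
Every element satisfies the predicate.

True


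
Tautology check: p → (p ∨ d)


Build the truth table over {d, p}:
d | p | φ
---------
F | F | T
T | F | T
F | T | T
T | T | T
Every row evaluates to true.

Yes, it is a tautology.


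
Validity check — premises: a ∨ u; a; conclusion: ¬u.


This is affirming a disjunct (fallacy). There exist truth assignments where the premises are all true but the conclusion is false.

Invalid.


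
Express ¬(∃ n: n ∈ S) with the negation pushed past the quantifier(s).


¬(∀ x: φ) = ∃ x: ¬φ, and ¬(∃ x: φ) = ∀ x: ¬φ.
Apply to the existential statement.

∀ n: ¬(n ∈ S)


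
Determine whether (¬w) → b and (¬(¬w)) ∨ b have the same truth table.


Compare truth tables:
b | w | φ | ψ
-------------
F | F | F | F
T | F | T | T
F | T | T | T
T | T | T | T
The columns φ and ψ agree on every row.

Yes, they are logically equivalent.


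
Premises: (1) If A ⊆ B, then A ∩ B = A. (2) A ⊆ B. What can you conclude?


Modus ponens: from (P → Q) and P, infer Q.
P = 'A ⊆ B' is asserted, and P → Q holds, so Q follows.

A ∩ B = A.


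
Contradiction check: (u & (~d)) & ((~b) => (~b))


Truth table over {b, d, u}:
b | d | u | φ
-------------
False | False | False | False
True | False | False | False
False | True | False | False
True | True | False | False
False | False | True | True
True | False | True | True
False | True | True | False
True | True | True | False
Satisfying assignment at row 5: b=False, d=False, u=True gives True.

No, it is not a contradiction.


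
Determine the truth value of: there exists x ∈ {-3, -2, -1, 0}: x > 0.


Evaluate the predicate on each element: -3:F, -2:F, -1:F, 0:F.
No element satisfies the predicate.

F


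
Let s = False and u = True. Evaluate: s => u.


Implication is false only when antecedent is true and consequent is false.
Substitute: s=False, u=True.
False => True evaluates to True.

True


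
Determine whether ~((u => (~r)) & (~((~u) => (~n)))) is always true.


Build the truth table over {n, r, u}:
n | r | u | φ
-------------
False | False | False | True
True | False | False | False
False | True | False | True
True | True | False | False
False | False | True | True
True | False | True | True
False | True | True | True
True | True | True | True
Counterexample at row 2: with n=True, r=False, u=False, the formula is False.

No, it is not a tautology.


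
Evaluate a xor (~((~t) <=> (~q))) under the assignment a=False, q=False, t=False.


Substitute a=False, q=False, t=False:
~t = True
~q = True
(~t) <=> (~q) = True <=> True = True
~((~t) <=> (~q)) = False
a xor (~((~t) <=> (~q))) = False xor False = False

False


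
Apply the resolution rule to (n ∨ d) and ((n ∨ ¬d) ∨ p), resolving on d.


The clauses contain complementary literals d and ¬d.
Resolution eliminates this pair and disjoins the remaining literals (merging duplicates).

(n ∨ p)


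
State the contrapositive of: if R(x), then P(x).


The contrapositive of (P → Q) is (¬Q → ¬P); it is logically equivalent to the original.
Here P = 'R(x)' and Q = 'P(x)'.

If not (P(x)), then not (R(x)).


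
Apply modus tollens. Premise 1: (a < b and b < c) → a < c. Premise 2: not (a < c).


Modus tollens: from (P → Q) and ¬Q, infer ¬P.
Q = 'a < c' is denied; since P → Q, P must also fail.

Not ((a < b and b < c)).


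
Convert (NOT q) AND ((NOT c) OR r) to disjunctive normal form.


Step 1: Distribute ∧ over ∨: (¬q) ∧ ((¬c) ∨ r) = ((¬q) ∧ (¬c)) ∨ ((¬q) ∧ r).

((NOT q) AND (NOT c)) OR ((NOT q) AND r)


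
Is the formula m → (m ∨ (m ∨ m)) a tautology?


Build the truth table over {m}:
m | φ
-----
F | T
T | T
Every row evaluates to true.

Yes, it is a tautology.


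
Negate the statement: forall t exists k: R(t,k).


Negation flips each quantifier (∀↔∃) and negates the inner predicate.
¬(forall t exists k: φ) = exists t forall k: ¬φ.

exists t forall k: ~(R(t,k))


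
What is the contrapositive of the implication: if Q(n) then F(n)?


The contrapositive of (P → Q) is (¬Q → ¬P); it is logically equivalent to the original.
Here P = 'Q(n)' and Q = 'F(n)'.

If not (F(n)), then not (Q(n)).


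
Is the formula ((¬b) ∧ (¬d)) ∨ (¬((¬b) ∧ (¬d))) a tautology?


Build the truth table over {b, d}:
b | d | φ
---------
F | F | T
T | F | T
F | T | T
T | T | T
Every row evaluates to true.

Yes, it is a tautology.


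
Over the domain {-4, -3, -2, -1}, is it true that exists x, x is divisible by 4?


Evaluate the predicate on each element: -4:True, -3:False, -2:False, -1:False.
Witness x = -4 satisfies the predicate.

True


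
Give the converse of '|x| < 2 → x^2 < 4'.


The converse of (P → Q) is (Q → P). It is not in general equivalent to the original.
Here P = '|x| < 2' and Q = 'x^2 < 4'.

If x^2 < 4, then |x| < 2.


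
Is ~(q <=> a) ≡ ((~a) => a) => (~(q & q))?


Compare truth tables:
a | q | φ | ψ
-------------
False | False | False | True
True | False | True | True
False | True | True | True
True | True | False | False
They differ at row 1 (a=False, q=False): φ=False but ψ=True.

No, they are not logically equivalent.


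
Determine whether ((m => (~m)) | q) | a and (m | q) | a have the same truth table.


Compare truth tables:
a | m | q | φ | ψ
-----------------
False | False | False | True | False
True | False | False | True | True
False | True | False | False | True
True | True | False | True | True
False | False | True | True | True
True | False | True | True | True
False | True | True | True | True
True | True | True | True | True
They differ at row 1 (a=False, m=False, q=False): φ=True but ψ=False.

No, they are not logically equivalent.


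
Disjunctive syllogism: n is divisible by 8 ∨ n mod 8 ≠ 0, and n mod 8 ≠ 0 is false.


Disjunctive syllogism: from (P ∨ Q) and ¬P, infer Q.
One disjunct, 'n mod 8 ≠ 0', is ruled out; the other must hold.

n is divisible by 8


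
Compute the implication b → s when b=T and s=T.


Implication is false only when antecedent is true and consequent is false.
Substitute: b=T, s=T.
T → T evaluates to T.

T


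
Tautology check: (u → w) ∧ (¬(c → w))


Build the truth table over {c, u, w}:
c | u | w | φ
-------------
F | F | F | F
T | F | F | T
F | T | F | F
T | T | F | F
F | F | T | F
T | F | T | F
F | T | T | F
T | T | T | F
Counterexample at row 1: with c=F, u=F, w=F, the formula is F.

No, it is not a tautology.


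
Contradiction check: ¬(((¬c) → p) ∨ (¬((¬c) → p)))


Truth table over {c, p}:
c | p | φ
---------
F | F | F
T | F | F
F | T | F
T | T | F
Every row is false.

Yes, it is a contradiction.


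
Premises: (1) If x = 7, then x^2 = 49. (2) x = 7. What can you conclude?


Modus ponens: from (P → Q) and P, infer Q.
P = 'x = 7' is asserted, and P → Q holds, so Q follows.

x^2 = 49.


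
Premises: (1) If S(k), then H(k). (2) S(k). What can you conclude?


Modus ponens: from (P → Q) and P, infer Q.
P = 'S(k)' is asserted, and P → Q holds, so Q follows.

H(k).


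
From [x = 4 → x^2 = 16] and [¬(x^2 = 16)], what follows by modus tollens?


Modus tollens: from (P → Q) and ¬Q, infer ¬P.
Q = 'x^2 = 16' is denied; since P → Q, P must also fail.

Not (x = 4).


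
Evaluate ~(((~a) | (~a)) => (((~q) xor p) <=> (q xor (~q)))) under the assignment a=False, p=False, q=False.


Substitute a=False, p=False, q=False:
~a = True
~a = True
(~a) | (~a) = True | True = True
~q = True
(~q) xor p = True xor False = True
~q = True
q xor (~q) = False xor True = True
((~q) xor p) <=> (q xor (~q)) = True <=> True = True
((~a) | (~a)) => (((~q) xor p) <=> (q xor (~q))) = True => True = True
~(((~a) | (~a)) => (((~q) xor p) <=> (q xor (~q)))) = False

False


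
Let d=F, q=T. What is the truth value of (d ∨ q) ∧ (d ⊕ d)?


Substitute d=F, q=T:
d ∨ q = F ∨ T = T
d ⊕ d = F ⊕ F = F
(d ∨ q) ∧ (d ⊕ d) = T ∧ F = F

F


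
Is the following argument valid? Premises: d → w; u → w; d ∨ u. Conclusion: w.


This matches the form of proof by cases: the conclusion follows in every model of the premises.

Valid.


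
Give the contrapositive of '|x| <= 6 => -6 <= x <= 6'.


The contrapositive of (P → Q) is (¬Q → ¬P); it is logically equivalent to the original.
Here P = '|x| <= 6' and Q = '-6 <= x <= 6'.

If not (-6 <= x <= 6), then not (|x| <= 6).


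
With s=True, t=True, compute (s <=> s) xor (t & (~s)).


Substitute s=True, t=True:
s <=> s = True <=> True = True
~s = False
t & (~s) = True & False = False
(s <=> s) xor (t & (~s)) = True xor False = True

True


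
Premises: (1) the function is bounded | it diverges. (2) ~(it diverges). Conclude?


Disjunctive syllogism: from (P ∨ Q) and ¬P, infer Q.
One disjunct, 'it diverges', is ruled out; the other must hold.

the function is bounded


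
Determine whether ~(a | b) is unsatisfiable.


Truth table over {a, b}:
a | b | φ
---------
False | False | True
True | False | False
False | True | False
True | True | False
Satisfying assignment at row 1: a=False, b=False gives True.

No, it is not a contradiction.


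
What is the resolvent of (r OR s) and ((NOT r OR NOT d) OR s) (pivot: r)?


The clauses contain complementary literals r and NOTr.
Resolution eliminates this pair and disjoins the remaining literals (merging duplicates).

(s OR NOT d)


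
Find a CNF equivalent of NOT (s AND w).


Step 1: Apply De Morgan: ¬(s ∧ w) = ¬s ∨ ¬w.

(NOT s) OR (NOT w)


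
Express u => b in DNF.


Step 1: Rewrite u → b as ¬u ∨ b.

(~u) | b


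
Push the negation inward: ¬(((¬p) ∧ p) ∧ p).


De Morgan: the negation of a conjunction is the disjunction of the negations.
Distribute ¬ across ∧, flipping it to ∨, and negate each literal.

(p ∨ (¬p)) ∨ (¬p)


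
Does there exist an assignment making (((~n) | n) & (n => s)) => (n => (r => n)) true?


Search for a satisfying assignment over {n, r, s}.
Try n=False, r=False, s=False: the formula evaluates to True.
A satisfying assignment exists.

Satisfiable.


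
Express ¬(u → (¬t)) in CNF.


Step 1: Rewrite u → (¬t) as ¬u ∨ (¬t).
Step 2: Negate: ¬(¬u ∨ (¬t)) = u ∧ ¬(¬t) (De Morgan + double negation).
Step 3: Eliminate any double negations (¬¬X = X).

u ∧ t


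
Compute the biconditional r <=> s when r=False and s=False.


Biconditional is true when both operands have the same truth value.
Substitute: r=False, s=False.
False <=> False evaluates to True.

True


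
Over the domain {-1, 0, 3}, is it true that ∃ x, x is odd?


Evaluate the predicate on each element: -1:T, 0:F, 3:T.
Witness x = -1 satisfies the predicate.

T


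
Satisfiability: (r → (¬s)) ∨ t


Search for a satisfying assignment over {r, s, t}.
Try r=F, s=F, t=F: the formula evaluates to T.
A satisfying assignment exists.

Satisfiable.


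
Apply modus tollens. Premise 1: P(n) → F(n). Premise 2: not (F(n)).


Modus tollens: from (P → Q) and ¬Q, infer ¬P.
Q = 'F(n)' is denied; since P → Q, P must also fail.

Not (P(n)).


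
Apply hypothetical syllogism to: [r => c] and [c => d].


Hypothetical syllogism: from (P → Q) and (Q → R), infer (P → R).
Chain the two implications through the shared middle term 'c'.

r => d


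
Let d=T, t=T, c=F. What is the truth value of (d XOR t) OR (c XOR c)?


Substitute d=T, t=T, c=F:
d XOR t = T XOR T = F
c XOR c = F XOR F = F
(d XOR t) OR (c XOR c) = F OR F = F

F


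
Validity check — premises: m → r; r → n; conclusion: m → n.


This matches the form of hypothetical syllogism: the conclusion follows in every model of the premises.

Valid.


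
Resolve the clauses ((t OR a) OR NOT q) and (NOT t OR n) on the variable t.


The clauses contain complementary literals t and NOTt.
Resolution eliminates this pair and disjoins the remaining literals (merging duplicates).

((NOT q OR a) OR n)


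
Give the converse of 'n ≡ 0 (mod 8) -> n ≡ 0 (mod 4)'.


The converse of (P → Q) is (Q → P). It is not in general equivalent to the original.
Here P = 'n ≡ 0 (mod 8)' and Q = 'n ≡ 0 (mod 4)'.

If n ≡ 0 (mod 4), then n ≡ 0 (mod 8).


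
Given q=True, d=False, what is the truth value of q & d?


Conjunction is true only when both operands are true.
Substitute: q=True, d=False.
True & False evaluates to False.

False


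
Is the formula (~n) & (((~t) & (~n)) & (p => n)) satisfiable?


Search for a satisfying assignment over {n, p, t}.
Try n=False, p=False, t=False: the formula evaluates to True.
A satisfying assignment exists.

Satisfiable.


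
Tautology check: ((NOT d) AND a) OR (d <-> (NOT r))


Build the truth table over {a, d, r}:
a | d | r | φ
-------------
F | F | F | F
T | F | F | T
F | T | F | T
T | T | F | T
F | F | T | T
T | F | T | T
F | T | T | F
T | T | T | F
Counterexample at row 1: with a=F, d=F, r=F, the formula is F.

No, it is not a tautology.


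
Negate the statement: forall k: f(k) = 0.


¬(forall x: φ) = exists x: ¬φ, and ¬(exists x: φ) = forall x: ¬φ.
Apply to the universal statement.

exists k: ~(f(k) = 0)


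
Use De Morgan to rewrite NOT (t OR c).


De Morgan: the negation of a disjunction is the conjunction of the negations.
Distribute NOT across OR, flipping it to AND, and negate each literal.

(NOT t) AND (NOT c)


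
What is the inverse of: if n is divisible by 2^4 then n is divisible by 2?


The inverse of (P → Q) is (¬P → ¬Q). It is equivalent to the converse, not to the original.
Here P = 'n is divisible by 2^4' and Q = 'n is divisible by 2'.

If not (n is divisible by 2^4), then not (n is divisible by 2).


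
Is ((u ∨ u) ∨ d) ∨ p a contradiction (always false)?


Truth table over {d, p, u}:
d | p | u | φ
-------------
F | F | F | F
T | F | F | T
F | T | F | T
T | T | F | T
F | F | T | T
T | F | T | T
F | T | T | T
T | T | T | T
Satisfying assignment at row 2: d=T, p=F, u=F gives T.

No, it is not a contradiction.


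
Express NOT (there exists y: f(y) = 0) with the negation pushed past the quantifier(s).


¬(for all x: φ) = there exists x: ¬φ, and ¬(there exists x: φ) = for all x: ¬φ.
Apply to the existential statement.

for all y: NOT(f(y) = 0)


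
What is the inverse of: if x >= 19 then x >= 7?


The inverse of (P → Q) is (¬P → ¬Q). It is equivalent to the converse, not to the original.
Here P = 'x >= 19' and Q = 'x >= 7'.

If not (x >= 19), then not (x >= 7).


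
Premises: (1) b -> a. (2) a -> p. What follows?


Hypothetical syllogism: from (P → Q) and (Q → R), infer (P → R).
Chain the two implications through the shared middle term 'a'.

b -> p


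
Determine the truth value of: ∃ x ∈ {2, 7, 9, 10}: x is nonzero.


Evaluate the predicate on each element: 2:T, 7:T, 9:T, 10:T.
Witness x = 2 satisfies the predicate.

T


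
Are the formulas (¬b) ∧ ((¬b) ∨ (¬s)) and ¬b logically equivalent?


Compare truth tables:
b | s | φ | ψ
-------------
F | F | T | T
T | F | F | F
F | T | T | T
T | T | F | F
The columns φ and ψ agree on every row.

Yes, they are logically equivalent.


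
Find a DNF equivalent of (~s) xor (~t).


Step 1: (¬s) ⊕ (¬t) is true exactly when they disagree: ((¬s) ∧ ¬(¬t)) ∨ (¬(¬s) ∧ (¬t)).
Step 2: Eliminate any double negations (¬¬X = X).

((~s) & t) | (s & (~t))
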